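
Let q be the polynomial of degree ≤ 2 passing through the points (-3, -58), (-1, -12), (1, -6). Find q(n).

q(n) = -5n^2 + 3n - 4

Write q(n) = an^2 + bn + c. Substituting each data point gives a linear system:
  9a - 3b + c = -58
  a - b + c = -12
  a + b + c = -6
Solving the system yields a = -5, b = 3, c = -4.
So q(n) = -5n² + 3n - 4.
Check: q(-1) = -12. ✓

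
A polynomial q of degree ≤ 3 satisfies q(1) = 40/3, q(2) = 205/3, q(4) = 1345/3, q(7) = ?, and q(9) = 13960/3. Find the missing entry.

The 4 known points determine the degree-3 polynomial uniquely.
Write q(x) = ax^3 + bx^2 + cx + d. Substituting each data point gives a linear system:
  a + b + c + d = 40/3
  8a + 4b + 2c + d = 205/3
  64a + 16b + 4c + d = 1345/3
  729a + 81b + 9c + d = 13960/3
Solving the system yields a = 6, b = 3, c = 4, d = 1/3.
So q(x) = 6x^3 + 3x^2 + 4x + 1/3.
Then q(7) = 6700/3.

6700/3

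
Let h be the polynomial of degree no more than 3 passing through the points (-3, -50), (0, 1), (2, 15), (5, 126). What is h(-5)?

-174

Write h(s) = as^3 + bs^2 + cs + d. Substituting each data point gives a linear system:
  -27a + 9b - 3c + d = -50
  d = 1
  8a + 4b + 2c + d = 15
  125a + 25b + 5c + d = 126
Solving the system yields a = 1, b = -1, c = 5, d = 1.
So h(s) = s³ - s² + 5s + 1.
Then h(-5) = -174.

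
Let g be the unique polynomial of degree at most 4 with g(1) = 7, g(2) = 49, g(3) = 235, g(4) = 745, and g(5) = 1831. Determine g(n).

Write g(n) = an^4 + bn^3 + cn^2 + dn + e. Substituting each data point gives a linear system:
  a + b + c + d + e = 7
  16a + 8b + 4c + 2d + e = 49
  81a + 27b + 9c + 3d + e = 235
  256a + 64b + 16c + 4d + e = 745
  625a + 125b + 25c + 5d + e = 1831
Solving the system yields a = 3, b = 0, c = -3, d = 6, e = 1.
So g(n) = 3n⁴ - 3n² + 6n + 1.
Check: g(1) = 7. ✓

g(n) = 3n^4 - 3n^2 + 6n + 1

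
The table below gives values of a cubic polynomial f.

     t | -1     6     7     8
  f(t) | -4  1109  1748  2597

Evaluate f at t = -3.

-142

Using the Lagrange interpolation formula with nodes -1, 6, 7, 8:
  L_0(t) = (t - 6)(t - 7)(t - 8) / -504
  L_1(t) = (t + 1)(t - 7)(t - 8) / 14
  L_2(t) = (t + 1)(t - 6)(t - 8) / -8
  L_3(t) = (t + 1)(t - 6)(t - 7) / 18
Then f(t) = -4·L_0(t) + 1109·L_1(t) + 1748·L_2(t) + 2597·L_3(t).
Expanding and collecting terms gives f(t) = 5t^3 + 4t + 5.
Evaluating at t = -3: f(-3) = -142.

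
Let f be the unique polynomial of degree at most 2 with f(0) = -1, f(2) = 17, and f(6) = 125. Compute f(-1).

Write f(n) = an^2 + bn + c. Substituting each data point gives a linear system:
  c = -1
  4a + 2b + c = 17
  36a + 6b + c = 125
Solving the system yields a = 3, b = 3, c = -1.
So f(n) = 3n² + 3n - 1.
Then f(-1) = -1.

-1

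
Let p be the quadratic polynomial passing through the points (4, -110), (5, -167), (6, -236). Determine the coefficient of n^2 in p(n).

Write p(n) = an^2 + bn + c. Substituting each data point gives a linear system:
  16a + 4b + c = -110
  25a + 5b + c = -167
  36a + 6b + c = -236
Solving the system yields a = -6, b = -3, c = -2.
So p(n) = -6n^2 - 3n - 2.
The leading coefficient is -6.

-6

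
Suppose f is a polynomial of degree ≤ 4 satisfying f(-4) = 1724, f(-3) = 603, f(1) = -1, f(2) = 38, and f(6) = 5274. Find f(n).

Using the Lagrange interpolation formula with nodes -4, -3, 1, 2, 6:
  L_0(n) = (n + 3)(n - 1)(n - 2)(n - 6) / 300
  L_1(n) = (n + 4)(n - 1)(n - 2)(n - 6) / -180
  L_2(n) = (n + 4)(n + 3)(n - 2)(n - 6) / 100
  L_3(n) = (n + 4)(n + 3)(n - 1)(n - 6) / -120
  L_4(n) = (n + 4)(n + 3)(n - 1)(n - 2) / 1800
Then f(n) = 1724·L_0(n) + 603·L_1(n) - 1·L_2(n) + 38·L_3(n) + 5274·L_4(n).
Expanding and collecting terms gives f(n) = 5n⁴ - 6n³ + 3n² - 3n.
Check: f(-3) = 603. ✓

f(n) = 5n^4 - 6n^3 + 3n^2 - 3n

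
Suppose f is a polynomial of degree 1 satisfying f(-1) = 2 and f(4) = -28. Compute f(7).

Write f(u) = au + b. Substituting each data point gives a linear system:
  -a + b = 2
  4a + b = -28
Solving the system yields a = -6, b = -4.
So f(u) = -6u - 4.
Then f(7) = -46.

-46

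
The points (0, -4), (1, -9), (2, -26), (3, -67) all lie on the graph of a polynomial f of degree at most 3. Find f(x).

Write f(x) = ax^3 + bx^2 + cx + d. Substituting each data point gives a linear system:
  d = -4
  a + b + c + d = -9
  8a + 4b + 2c + d = -26
  27a + 9b + 3c + d = -67
Solving the system yields a = -2, b = 0, c = -3, d = -4.
So f(x) = -2x^3 - 3x - 4.
Check: f(2) = -26. ✓

f(x) = -2x^3 - 3x - 4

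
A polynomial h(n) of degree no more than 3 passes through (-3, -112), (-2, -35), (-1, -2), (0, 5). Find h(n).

Using the Lagrange interpolation formula with nodes -3, -2, -1, 0:
  L_0(n) = (n + 2)(n + 1)n / -6
  L_1(n) = (n + 3)(n + 1)n / 2
  L_2(n) = (n + 3)(n + 2)n / -2
  L_3(n) = (n + 3)(n + 2)(n + 1) / 6
Then h(n) = -112·L_0(n) - 35·L_1(n) - 2·L_2(n) + 5·L_3(n).
Expanding and collecting terms gives h(n) = 3n^3 - 4n^2 + 5.
Check: h(-1) = -2. ✓

h(n) = 3n^3 - 4n^2 + 5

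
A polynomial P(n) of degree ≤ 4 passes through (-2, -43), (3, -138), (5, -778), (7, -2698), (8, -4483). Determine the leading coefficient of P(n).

Write P(n) = an^4 + bn^3 + cn^2 + dn + e. Substituting each data point gives a linear system:
  16a - 8b + 4c - 2d + e = -43
  81a + 27b + 9c + 3d + e = -138
  625a + 125b + 25c + 5d + e = -778
  2401a + 343b + 49c + 7d + e = -2698
  4096a + 512b + 64c + 8d + e = -4483
Solving the system yields a = -1, b = 0, c = -6, d = 0, e = -3.
So P(n) = -n^4 - 6n^2 - 3.
The leading coefficient is -1.

-1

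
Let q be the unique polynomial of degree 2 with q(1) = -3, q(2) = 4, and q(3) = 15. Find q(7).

Forward differences of the values at u = 1, 2, 3:
  q  : -3  4  15
  Δ  : 7  11
  Δ^2: 4
The second differences are constant, confirming degree 2.
Interpolating (Newton forward form) and evaluating at u = 7 gives q(7) = 99.

99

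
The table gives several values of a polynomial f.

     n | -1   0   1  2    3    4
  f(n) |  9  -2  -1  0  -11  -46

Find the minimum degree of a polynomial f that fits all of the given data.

3

Forward differences of the values at n = -1, 0, 1, 2, 3, 4:
  f  : 9  -2  -1  0  -11  -46
  Δ  : -11  1  1  -11  -35
  Δ^2: 12  0  -12  -24
  Δ^3: -12  -12  -12
  Δ^4: 0  0
  Δ^5: 0
The third differences are constant (-12) and nonzero, while all higher differences vanish, so the minimal degree is 3.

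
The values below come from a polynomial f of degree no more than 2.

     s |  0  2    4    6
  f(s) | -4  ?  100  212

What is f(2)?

The 3 known points determine the degree-2 polynomial uniquely.
Write f(s) = as^2 + bs + c. Substituting each data point gives a linear system:
  c = -4
  16a + 4b + c = 100
  36a + 6b + c = 212
Solving the system yields a = 5, b = 6, c = -4.
So f(s) = 5s^2 + 6s - 4.
Then f(2) = 28.

28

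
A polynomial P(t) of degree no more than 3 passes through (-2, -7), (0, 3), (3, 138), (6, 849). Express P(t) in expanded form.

P(t) = 3t^3 + 5t^2 + 3t + 3

Using the Lagrange interpolation formula with nodes -2, 0, 3, 6:
  L_0(t) = t(t - 3)(t - 6) / -80
  L_1(t) = (t + 2)(t - 3)(t - 6) / 36
  L_2(t) = (t + 2)t(t - 6) / -45
  L_3(t) = (t + 2)t(t - 3) / 144
Then P(t) = -7·L_0(t) + 3·L_1(t) + 138·L_2(t) + 849·L_3(t).
Expanding and collecting terms gives P(t) = 3t^3 + 5t^2 + 3t + 3.
Check: P(3) = 138. ✓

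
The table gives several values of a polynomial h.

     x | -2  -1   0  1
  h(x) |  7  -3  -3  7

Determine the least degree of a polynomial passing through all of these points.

Forward differences of the values at x = -2, -1, 0, 1:
  h  : 7  -3  -3  7
  Δ  : -10  0  10
  Δ^2: 10  10
  Δ^3: 0
The second differences are constant (10) and nonzero, while all higher differences vanish, so the minimal degree is 2.

2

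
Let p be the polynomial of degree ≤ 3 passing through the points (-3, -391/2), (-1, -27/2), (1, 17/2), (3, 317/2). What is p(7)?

3989/2

Forward differences of the values at n = -3, -1, 1, 3:
  p  : -391/2  -27/2  17/2  317/2
  Δ  : 182  22  150
  Δ^2: -160  128
  Δ^3: 288
The third differences are constant, confirming degree 3.
Interpolating (Newton forward form) and evaluating at n = 7 gives p(7) = 3989/2.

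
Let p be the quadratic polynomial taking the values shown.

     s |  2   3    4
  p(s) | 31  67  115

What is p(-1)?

-5

Using the Lagrange interpolation formula with nodes 2, 3, 4:
  L_0(s) = (s - 3)(s - 4) / 2
  L_1(s) = (s - 2)(s - 4) / -1
  L_2(s) = (s - 2)(s - 3) / 2
Then p(s) = 31·L_0(s) + 67·L_1(s) + 115·L_2(s).
Expanding and collecting terms gives p(s) = 6s^2 + 6s - 5.
Evaluating at s = -1: p(-1) = -5.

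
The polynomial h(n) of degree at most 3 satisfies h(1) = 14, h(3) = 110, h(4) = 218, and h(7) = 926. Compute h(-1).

Write h(n) = an^3 + bn^2 + cn + d. Substituting each data point gives a linear system:
  a + b + c + d = 14
  27a + 9b + 3c + d = 110
  64a + 16b + 4c + d = 218
  343a + 49b + 7c + d = 926
Solving the system yields a = 2, b = 4, c = 6, d = 2.
So h(n) = 2n^3 + 4n^2 + 6n + 2.
Then h(-1) = -2.

-2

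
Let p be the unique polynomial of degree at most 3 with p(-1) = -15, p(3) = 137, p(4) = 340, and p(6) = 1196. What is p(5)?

Using the Lagrange interpolation formula with nodes -1, 3, 4, 6:
  L_0(s) = (s - 3)(s - 4)(s - 6) / -140
  L_1(s) = (s + 1)(s - 4)(s - 6) / 12
  L_2(s) = (s + 1)(s - 3)(s - 6) / -10
  L_3(s) = (s + 1)(s - 3)(s - 4) / 42
Then p(s) = -15·L_0(s) + 137·L_1(s) + 340·L_2(s) + 1196·L_3(s).
Expanding and collecting terms gives p(s) = 6s^3 - 3s^2 + 2s - 4.
Evaluating at s = 5: p(5) = 681.

681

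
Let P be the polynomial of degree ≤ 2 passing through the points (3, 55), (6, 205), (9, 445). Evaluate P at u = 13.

Using the Lagrange interpolation formula with nodes 3, 6, 9:
  L_0(u) = (u - 6)(u - 9) / 18
  L_1(u) = (u - 3)(u - 9) / -9
  L_2(u) = (u - 3)(u - 6) / 18
Then P(u) = 55·L_0(u) + 205·L_1(u) + 445·L_2(u).
Expanding and collecting terms gives P(u) = 5u^2 + 5u - 5.
Evaluating at u = 13: P(13) = 905.

905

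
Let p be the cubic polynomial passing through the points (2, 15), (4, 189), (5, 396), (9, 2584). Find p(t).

Using the Lagrange interpolation formula with nodes 2, 4, 5, 9:
  L_0(t) = (t - 4)(t - 5)(t - 9) / -42
  L_1(t) = (t - 2)(t - 5)(t - 9) / 10
  L_2(t) = (t - 2)(t - 4)(t - 9) / -12
  L_3(t) = (t - 2)(t - 4)(t - 5) / 140
Then p(t) = 15·L_0(t) + 189·L_1(t) + 396·L_2(t) + 2584·L_3(t).
Expanding and collecting terms gives p(t) = 4t^3 - 4t^2 - t + 1.
Check: p(4) = 189. ✓

p(t) = 4t^3 - 4t^2 - t + 1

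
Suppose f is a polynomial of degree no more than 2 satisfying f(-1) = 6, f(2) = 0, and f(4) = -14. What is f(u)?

Using the Lagrange interpolation formula with nodes -1, 2, 4:
  L_0(u) = (u - 2)(u - 4) / 15
  L_1(u) = (u + 1)(u - 4) / -6
  L_2(u) = (u + 1)(u - 2) / 10
Then f(u) = 6·L_0(u) + 0·L_1(u) - 14·L_2(u).
Expanding and collecting terms gives f(u) = -u² - u + 6.
Check: f(4) = -14. ✓

f(u) = -u^2 - u + 6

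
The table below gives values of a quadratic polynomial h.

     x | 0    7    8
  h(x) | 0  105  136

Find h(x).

h(x) = 2x^2 + x

Write h(x) = ax^2 + bx + c. Substituting each data point gives a linear system:
  c = 0
  49a + 7b + c = 105
  64a + 8b + c = 136
Solving the system yields a = 2, b = 1, c = 0.
So h(x) = 2x² + x.
Check: h(0) = 0. ✓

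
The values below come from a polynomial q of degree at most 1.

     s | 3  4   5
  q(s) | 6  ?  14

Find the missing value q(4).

10

The 2 known points determine the degree-1 polynomial uniquely.
Write q(s) = as + b. Substituting each data point gives a linear system:
  3a + b = 6
  5a + b = 14
Solving the system yields a = 4, b = -6.
So q(s) = 4s - 6.
Then q(4) = 10.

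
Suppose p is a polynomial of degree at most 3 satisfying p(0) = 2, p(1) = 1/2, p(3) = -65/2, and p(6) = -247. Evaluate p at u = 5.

Write p(u) = au^3 + bu^2 + cu + d. Substituting each data point gives a linear system:
  d = 2
  a + b + c + d = 1/2
  27a + 9b + 3c + d = -65/2
  216a + 36b + 6c + d = -247
Solving the system yields a = -1, b = -1, c = 1/2, d = 2.
So p(u) = -u^3 - u^2 + (1/2)u + 2.
Then p(5) = -291/2.

-291/2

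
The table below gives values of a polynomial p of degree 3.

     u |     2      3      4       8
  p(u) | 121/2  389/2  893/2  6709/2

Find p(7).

4541/2

Write p(u) = au^3 + bu^2 + cu + d. Substituting each data point gives a linear system:
  8a + 4b + 2c + d = 121/2
  27a + 9b + 3c + d = 389/2
  64a + 16b + 4c + d = 893/2
  512a + 64b + 8c + d = 6709/2
Solving the system yields a = 6, b = 5, c = -5, d = 5/2.
So p(u) = 6u³ + 5u² - 5u + 5/2.
Then p(7) = 4541/2.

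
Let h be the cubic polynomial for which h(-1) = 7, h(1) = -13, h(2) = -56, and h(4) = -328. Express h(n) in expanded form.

Write h(n) = an^3 + bn^2 + cn + d. Substituting each data point gives a linear system:
  -a + b - c + d = 7
  a + b + c + d = -13
  8a + 4b + 2c + d = -56
  64a + 16b + 4c + d = -328
Solving the system yields a = -4, b = -3, c = -6, d = 0.
So h(n) = -4n³ - 3n² - 6n.
Check: h(4) = -328. ✓

h(n) = -4n^3 - 3n^2 - 6n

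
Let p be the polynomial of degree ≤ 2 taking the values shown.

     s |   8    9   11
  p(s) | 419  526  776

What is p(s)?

Using the Lagrange interpolation formula with nodes 8, 9, 11:
  L_0(s) = (s - 9)(s - 11) / 3
  L_1(s) = (s - 8)(s - 11) / -2
  L_2(s) = (s - 8)(s - 9) / 6
Then p(s) = 419·L_0(s) + 526·L_1(s) + 776·L_2(s).
Expanding and collecting terms gives p(s) = 6s^2 + 5s - 5.
Check: p(11) = 776. ✓

p(s) = 6s^2 + 5s - 5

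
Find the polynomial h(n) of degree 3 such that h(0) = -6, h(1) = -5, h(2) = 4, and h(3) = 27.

Write h(n) = an^3 + bn^2 + cn + d. Substituting each data point gives a linear system:
  d = -6
  a + b + c + d = -5
  8a + 4b + 2c + d = 4
  27a + 9b + 3c + d = 27
Solving the system yields a = 1, b = 1, c = -1, d = -6.
So h(n) = n^3 + n^2 - n - 6.
Check: h(2) = 4. ✓

h(n) = n^3 + n^2 - n - 6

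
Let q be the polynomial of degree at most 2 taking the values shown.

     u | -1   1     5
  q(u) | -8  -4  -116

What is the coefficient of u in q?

2

Write q(u) = au^2 + bu + c. Substituting each data point gives a linear system:
  a - b + c = -8
  a + b + c = -4
  25a + 5b + c = -116
Solving the system yields a = -5, b = 2, c = -1.
So q(u) = -5u^2 + 2u - 1.
The coefficient of u is 2.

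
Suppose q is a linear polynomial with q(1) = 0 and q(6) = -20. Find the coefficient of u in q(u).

-4

Write q(u) = au + b. Substituting each data point gives a linear system:
  a + b = 0
  6a + b = -20
Solving the system yields a = -4, b = 4.
So q(u) = -4u + 4.
The leading coefficient is -4.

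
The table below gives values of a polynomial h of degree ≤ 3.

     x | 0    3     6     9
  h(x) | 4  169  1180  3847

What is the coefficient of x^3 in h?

Write h(x) = ax^3 + bx^2 + cx + d. Substituting each data point gives a linear system:
  d = 4
  27a + 9b + 3c + d = 169
  216a + 36b + 6c + d = 1180
  729a + 81b + 9c + d = 3847
Solving the system yields a = 5, b = 2, c = 4, d = 4.
So h(x) = 5x³ + 2x² + 4x + 4.
The leading coefficient is 5.

5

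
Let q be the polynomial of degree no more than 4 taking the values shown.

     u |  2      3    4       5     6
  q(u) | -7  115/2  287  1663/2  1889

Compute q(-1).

19/2

Forward differences of the values at u = 2, 3, 4, 5, 6:
  q  : -7  115/2  287  1663/2  1889
  Δ  : 129/2  459/2  1089/2  2115/2
  Δ^2: 165  315  513
  Δ^3: 150  198
  Δ^4: 48
The fourth differences are constant, confirming degree 4.
Interpolating (Newton forward form) and evaluating at u = -1 gives q(-1) = 19/2.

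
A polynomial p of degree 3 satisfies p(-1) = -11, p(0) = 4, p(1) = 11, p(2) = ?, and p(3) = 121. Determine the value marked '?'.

On equispaced nodes a degree-3 polynomial has vanishing fourth forward difference, so
  p(-1) - 4·p(0) + 6·p(1) - 4·p(2) + p(3) = 0.
Substituting the known values and solving for p(2):
  -4·p(2) = -160
  p(2) = 40.

40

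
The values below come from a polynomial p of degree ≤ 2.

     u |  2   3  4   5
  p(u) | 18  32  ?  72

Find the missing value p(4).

The 3 known points determine the degree-2 polynomial uniquely.
Write p(u) = au^2 + bu + c. Substituting each data point gives a linear system:
  4a + 2b + c = 18
  9a + 3b + c = 32
  25a + 5b + c = 72
Solving the system yields a = 2, b = 4, c = 2.
So p(u) = 2u² + 4u + 2.
Then p(4) = 50.

50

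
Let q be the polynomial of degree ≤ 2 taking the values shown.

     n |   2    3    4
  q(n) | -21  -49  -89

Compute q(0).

-1

Write q(n) = an^2 + bn + c. Substituting each data point gives a linear system:
  4a + 2b + c = -21
  9a + 3b + c = -49
  16a + 4b + c = -89
Solving the system yields a = -6, b = 2, c = -1.
So q(n) = -6n^2 + 2n - 1.
Then q(0) = -1.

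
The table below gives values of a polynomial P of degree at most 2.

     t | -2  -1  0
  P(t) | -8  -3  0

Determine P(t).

Write P(t) = at^2 + bt + c. Substituting each data point gives a linear system:
  4a - 2b + c = -8
  a - b + c = -3
  c = 0
Solving the system yields a = -1, b = 2, c = 0.
So P(t) = -t² + 2t.
Check: P(-1) = -3. ✓

P(t) = -t^2 + 2t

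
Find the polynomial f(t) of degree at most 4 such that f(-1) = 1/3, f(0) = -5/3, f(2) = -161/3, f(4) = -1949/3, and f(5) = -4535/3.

Write f(t) = at^4 + bt^3 + ct^2 + dt + e. Substituting each data point gives a linear system:
  a - b + c - d + e = 1/3
  e = -5/3
  16a + 8b + 4c + 2d + e = -161/3
  256a + 64b + 16c + 4d + e = -1949/3
  625a + 125b + 25c + 5d + e = -4535/3
Solving the system yields a = -2, b = -2, c = 0, d = -2, e = -5/3.
So f(t) = -2t⁴ - 2t³ - 2t - 5/3.
Check: f(2) = -161/3. ✓

f(t) = -2t^4 - 2t^3 - 2t - 5/3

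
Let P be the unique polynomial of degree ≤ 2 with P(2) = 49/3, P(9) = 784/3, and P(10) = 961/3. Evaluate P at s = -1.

Write P(s) = as^2 + bs + c. Substituting each data point gives a linear system:
  4a + 2b + c = 49/3
  81a + 9b + c = 784/3
  100a + 10b + c = 961/3
Solving the system yields a = 3, b = 2, c = 1/3.
So P(s) = 3s² + 2s + 1/3.
Then P(-1) = 4/3.

4/3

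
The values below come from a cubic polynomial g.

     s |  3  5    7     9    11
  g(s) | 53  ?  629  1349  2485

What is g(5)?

On equispaced nodes a degree-3 polynomial has vanishing fourth forward difference, so
  g(3) - 4·g(5) + 6·g(7) - 4·g(9) + g(11) = 0.
Substituting the known values and solving for g(5):
  -4·g(5) = -916
  g(5) = 229.

229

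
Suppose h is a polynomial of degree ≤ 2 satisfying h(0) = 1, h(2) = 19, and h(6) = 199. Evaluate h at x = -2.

31

Using the Lagrange interpolation formula with nodes 0, 2, 6:
  L_0(x) = (x - 2)(x - 6) / 12
  L_1(x) = x(x - 6) / -8
  L_2(x) = x(x - 2) / 24
Then h(x) = 1·L_0(x) + 19·L_1(x) + 199·L_2(x).
Expanding and collecting terms gives h(x) = 6x^2 - 3x + 1.
Evaluating at x = -2: h(-2) = 31.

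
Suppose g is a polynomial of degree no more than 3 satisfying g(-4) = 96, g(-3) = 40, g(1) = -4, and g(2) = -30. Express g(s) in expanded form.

Write g(s) = as^3 + bs^2 + cs + d. Substituting each data point gives a linear system:
  -64a + 16b - 4c + d = 96
  -27a + 9b - 3c + d = 40
  a + b + c + d = -4
  8a + 4b + 2c + d = -30
Solving the system yields a = -2, b = -3, c = -3, d = 4.
So g(s) = -2s^3 - 3s^2 - 3s + 4.
Check: g(1) = -4. ✓

g(s) = -2s^3 - 3s^2 - 3s + 4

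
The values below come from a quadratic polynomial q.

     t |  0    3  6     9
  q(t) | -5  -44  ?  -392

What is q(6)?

-173

On equispaced nodes a degree-2 polynomial has vanishing third forward difference, so
  - q(0) + 3·q(3) - 3·q(6) + q(9) = 0.
Substituting the known values and solving for q(6):
  -3·q(6) = 519
  q(6) = -173.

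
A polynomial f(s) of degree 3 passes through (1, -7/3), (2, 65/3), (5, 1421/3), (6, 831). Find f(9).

Write f(s) = as^3 + bs^2 + cs + d. Substituting each data point gives a linear system:
  a + b + c + d = -7/3
  8a + 4b + 2c + d = 65/3
  125a + 25b + 5c + d = 1421/3
  216a + 36b + 6c + d = 831
Solving the system yields a = 4, b = -1/3, c = -3, d = -3.
So f(s) = 4s^3 - (1/3)s^2 - 3s - 3.
Then f(9) = 2859.

2859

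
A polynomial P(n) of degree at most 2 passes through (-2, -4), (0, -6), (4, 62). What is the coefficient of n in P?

5

Write P(n) = an^2 + bn + c. Substituting each data point gives a linear system:
  4a - 2b + c = -4
  c = -6
  16a + 4b + c = 62
Solving the system yields a = 3, b = 5, c = -6.
So P(n) = 3n² + 5n - 6.
The coefficient of n is 5.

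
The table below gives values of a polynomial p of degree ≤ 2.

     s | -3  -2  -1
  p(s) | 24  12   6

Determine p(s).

Write p(s) = as^2 + bs + c. Substituting each data point gives a linear system:
  9a - 3b + c = 24
  4a - 2b + c = 12
  a - b + c = 6
Solving the system yields a = 3, b = 3, c = 6.
So p(s) = 3s^2 + 3s + 6.
Check: p(-3) = 24. ✓

p(s) = 3s^2 + 3s + 6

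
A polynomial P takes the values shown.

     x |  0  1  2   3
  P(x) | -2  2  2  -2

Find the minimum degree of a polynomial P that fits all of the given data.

2

Forward differences of the values at x = 0, 1, 2, 3:
  P  : -2  2  2  -2
  Δ  : 4  0  -4
  Δ^2: -4  -4
  Δ^3: 0
The second differences are constant (-4) and nonzero, while all higher differences vanish, so the minimal degree is 2.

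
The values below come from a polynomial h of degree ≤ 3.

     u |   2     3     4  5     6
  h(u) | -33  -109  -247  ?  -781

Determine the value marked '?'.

-465

On equispaced nodes a degree-3 polynomial has vanishing fourth forward difference, so
  h(2) - 4·h(3) + 6·h(4) - 4·h(5) + h(6) = 0.
Substituting the known values and solving for h(5):
  -4·h(5) = 1860
  h(5) = -465.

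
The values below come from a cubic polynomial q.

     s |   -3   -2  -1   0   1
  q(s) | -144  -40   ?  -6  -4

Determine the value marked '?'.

The 4 known points determine the degree-3 polynomial uniquely.
Write q(s) = as^3 + bs^2 + cs + d. Substituting each data point gives a linear system:
  -27a + 9b - 3c + d = -144
  -8a + 4b - 2c + d = -40
  d = -6
  a + b + c + d = -4
Solving the system yields a = 6, b = 1, c = -5, d = -6.
So q(s) = 6s^3 + s^2 - 5s - 6.
Then q(-1) = -6.

-6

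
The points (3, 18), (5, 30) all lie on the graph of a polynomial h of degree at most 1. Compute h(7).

Write h(n) = an + b. Substituting each data point gives a linear system:
  3a + b = 18
  5a + b = 30
Solving the system yields a = 6, b = 0.
So h(n) = 6n.
Then h(7) = 42.

42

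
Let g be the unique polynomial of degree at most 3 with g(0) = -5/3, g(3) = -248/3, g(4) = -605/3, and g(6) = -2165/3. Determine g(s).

g(s) = -4s^3 + 5s^2 - 6s - 5/3

Using the Lagrange interpolation formula with nodes 0, 3, 4, 6:
  L_0(s) = (s - 3)(s - 4)(s - 6) / -72
  L_1(s) = s(s - 4)(s - 6) / 9
  L_2(s) = s(s - 3)(s - 6) / -8
  L_3(s) = s(s - 3)(s - 4) / 36
Then g(s) = -5/3·L_0(s) - 248/3·L_1(s) - 605/3·L_2(s) - 2165/3·L_3(s).
Expanding and collecting terms gives g(s) = -4s^3 + 5s^2 - 6s - 5/3.
Check: g(3) = -248/3. ✓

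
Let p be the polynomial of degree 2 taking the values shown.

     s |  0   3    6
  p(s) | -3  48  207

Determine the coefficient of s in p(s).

-1

Write p(s) = as^2 + bs + c. Substituting each data point gives a linear system:
  c = -3
  9a + 3b + c = 48
  36a + 6b + c = 207
Solving the system yields a = 6, b = -1, c = -3.
So p(s) = 6s^2 - s - 3.
The coefficient of s is -1.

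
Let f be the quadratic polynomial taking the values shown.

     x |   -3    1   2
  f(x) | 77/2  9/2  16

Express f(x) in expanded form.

Write f(x) = ax^2 + bx + c. Substituting each data point gives a linear system:
  9a - 3b + c = 77/2
  a + b + c = 9/2
  4a + 2b + c = 16
Solving the system yields a = 4, b = -1/2, c = 1.
So f(x) = 4x² - (1/2)x + 1.
Check: f(-3) = 77/2. ✓

f(x) = 4x^2 - (1/2)x + 1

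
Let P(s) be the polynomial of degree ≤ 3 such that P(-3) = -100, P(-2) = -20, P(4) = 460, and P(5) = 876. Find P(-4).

Write P(s) = as^3 + bs^2 + cs + d. Substituting each data point gives a linear system:
  -27a + 9b - 3c + d = -100
  -8a + 4b - 2c + d = -20
  64a + 16b + 4c + d = 460
  125a + 25b + 5c + d = 876
Solving the system yields a = 6, b = 6, c = -4, d = -4.
So P(s) = 6s^3 + 6s^2 - 4s - 4.
Then P(-4) = -276.

-276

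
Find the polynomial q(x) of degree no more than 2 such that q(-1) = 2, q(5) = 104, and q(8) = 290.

q(x) = 5x^2 - 3x - 6

Write q(x) = ax^2 + bx + c. Substituting each data point gives a linear system:
  a - b + c = 2
  25a + 5b + c = 104
  64a + 8b + c = 290
Solving the system yields a = 5, b = -3, c = -6.
So q(x) = 5x² - 3x - 6.
Check: q(-1) = 2. ✓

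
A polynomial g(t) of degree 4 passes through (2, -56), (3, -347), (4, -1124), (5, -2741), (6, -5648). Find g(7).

Write g(t) = at^4 + bt^3 + ct^2 + dt + e. Substituting each data point gives a linear system:
  16a + 8b + 4c + 2d + e = -56
  81a + 27b + 9c + 3d + e = -347
  256a + 64b + 16c + 4d + e = -1124
  625a + 125b + 25c + 5d + e = -2741
  1296a + 216b + 36c + 6d + e = -5648
Solving the system yields a = -4, b = -3, c = 4, d = 6, e = 4.
So g(t) = -4t^4 - 3t^3 + 4t^2 + 6t + 4.
Then g(7) = -10391.

-10391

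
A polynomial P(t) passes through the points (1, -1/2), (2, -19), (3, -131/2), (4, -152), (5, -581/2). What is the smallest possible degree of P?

3

Forward differences of the values at t = 1, 2, 3, 4, 5:
  P  : -1/2  -19  -131/2  -152  -581/2
  Δ  : -37/2  -93/2  -173/2  -277/2
  Δ^2: -28  -40  -52
  Δ^3: -12  -12
  Δ^4: 0
The third differences are constant (-12) and nonzero, while all higher differences vanish, so the minimal degree is 3.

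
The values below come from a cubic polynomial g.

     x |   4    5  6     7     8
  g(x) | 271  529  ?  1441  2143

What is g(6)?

The 4 known points determine the degree-3 polynomial uniquely.
Write g(x) = ax^3 + bx^2 + cx + d. Substituting each data point gives a linear system:
  64a + 16b + 4c + d = 271
  125a + 25b + 5c + d = 529
  343a + 49b + 7c + d = 1441
  512a + 64b + 8c + d = 2143
Solving the system yields a = 4, b = 2, c = -4, d = -1.
So g(x) = 4x³ + 2x² - 4x - 1.
Then g(6) = 911.

911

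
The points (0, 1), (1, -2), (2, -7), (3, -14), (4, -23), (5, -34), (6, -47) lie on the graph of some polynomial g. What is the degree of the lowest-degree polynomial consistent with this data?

2

Forward differences of the values at n = 0, 1, 2, 3, 4, 5, 6:
  g  : 1  -2  -7  -14  -23  -34  -47
  Δ  : -3  -5  -7  -9  -11  -13
  Δ^2: -2  -2  -2  -2  -2
  Δ^3: 0  0  0  0
  Δ^4: 0  0  0
  Δ^5: 0  0
  Δ^6: 0
The second differences are constant (-2) and nonzero, while all higher differences vanish, so the minimal degree is 2.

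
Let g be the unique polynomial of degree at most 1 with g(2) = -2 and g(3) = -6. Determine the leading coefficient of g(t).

Write g(t) = at + b. Substituting each data point gives a linear system:
  2a + b = -2
  3a + b = -6
Solving the system yields a = -4, b = 6.
So g(t) = -4t + 6.
The leading coefficient is -4.

-4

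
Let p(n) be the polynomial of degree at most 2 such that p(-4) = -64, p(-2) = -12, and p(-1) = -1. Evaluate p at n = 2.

Using the Lagrange interpolation formula with nodes -4, -2, -1:
  L_0(n) = (n + 2)(n + 1) / 6
  L_1(n) = (n + 4)(n + 1) / -2
  L_2(n) = (n + 4)(n + 2) / 3
Then p(n) = -64·L_0(n) - 12·L_1(n) - 1·L_2(n).
Expanding and collecting terms gives p(n) = -5n² - 4n.
Evaluating at n = 2: p(2) = -28.

-28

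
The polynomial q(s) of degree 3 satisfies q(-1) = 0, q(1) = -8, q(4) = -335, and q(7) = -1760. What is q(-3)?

Write q(s) = as^3 + bs^2 + cs + d. Substituting each data point gives a linear system:
  -a + b - c + d = 0
  a + b + c + d = -8
  64a + 16b + 4c + d = -335
  343a + 49b + 7c + d = -1760
Solving the system yields a = -5, b = -1, c = 1, d = -3.
So q(s) = -5s^3 - s^2 + s - 3.
Then q(-3) = 120.

120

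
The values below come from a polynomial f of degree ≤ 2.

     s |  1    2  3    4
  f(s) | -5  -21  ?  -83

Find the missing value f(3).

-47

The 3 known points determine the degree-2 polynomial uniquely.
Write f(s) = as^2 + bs + c. Substituting each data point gives a linear system:
  a + b + c = -5
  4a + 2b + c = -21
  16a + 4b + c = -83
Solving the system yields a = -5, b = -1, c = 1.
So f(s) = -5s^2 - s + 1.
Then f(3) = -47.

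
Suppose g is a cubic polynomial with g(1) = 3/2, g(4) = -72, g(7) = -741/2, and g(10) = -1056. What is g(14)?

-2852

Write g(u) = au^3 + bu^2 + cu + d. Substituting each data point gives a linear system:
  a + b + c + d = 3/2
  64a + 16b + 4c + d = -72
  343a + 49b + 7c + d = -741/2
  1000a + 100b + 10c + d = -1056
Solving the system yields a = -1, b = -1/2, c = -1, d = 4.
So g(u) = -u^3 - (1/2)u^2 - u + 4.
Then g(14) = -2852.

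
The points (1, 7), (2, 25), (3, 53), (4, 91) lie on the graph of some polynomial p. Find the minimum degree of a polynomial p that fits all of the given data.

2

Forward differences of the values at s = 1, 2, 3, 4:
  p  : 7  25  53  91
  Δ  : 18  28  38
  Δ^2: 10  10
  Δ^3: 0
The second differences are constant (10) and nonzero, while all higher differences vanish, so the minimal degree is 2.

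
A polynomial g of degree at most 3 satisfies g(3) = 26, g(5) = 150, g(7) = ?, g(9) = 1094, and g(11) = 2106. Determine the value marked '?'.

The 4 known points determine the degree-3 polynomial uniquely.
Write g(x) = ax^3 + bx^2 + cx + d. Substituting each data point gives a linear system:
  27a + 9b + 3c + d = 26
  125a + 25b + 5c + d = 150
  729a + 81b + 9c + d = 1094
  1331a + 121b + 11c + d = 2106
Solving the system yields a = 2, b = -5, c = 4, d = 5.
So g(x) = 2x³ - 5x² + 4x + 5.
Then g(7) = 474.

474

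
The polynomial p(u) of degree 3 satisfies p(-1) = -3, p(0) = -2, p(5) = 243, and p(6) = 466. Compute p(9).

1807

Using the Lagrange interpolation formula with nodes -1, 0, 5, 6:
  L_0(u) = u(u - 5)(u - 6) / -42
  L_1(u) = (u + 1)(u - 5)(u - 6) / 30
  L_2(u) = (u + 1)u(u - 6) / -30
  L_3(u) = (u + 1)u(u - 5) / 42
Then p(u) = -3·L_0(u) - 2·L_1(u) + 243·L_2(u) + 466·L_3(u).
Expanding and collecting terms gives p(u) = 3u^3 - 4u^2 - 6u - 2.
Evaluating at u = 9: p(9) = 1807.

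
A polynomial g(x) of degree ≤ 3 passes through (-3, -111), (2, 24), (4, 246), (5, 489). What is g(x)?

Using the Lagrange interpolation formula with nodes -3, 2, 4, 5:
  L_0(x) = (x - 2)(x - 4)(x - 5) / -280
  L_1(x) = (x + 3)(x - 4)(x - 5) / 30
  L_2(x) = (x + 3)(x - 2)(x - 5) / -14
  L_3(x) = (x + 3)(x - 2)(x - 4) / 24
Then g(x) = -111·L_0(x) + 24·L_1(x) + 246·L_2(x) + 489·L_3(x).
Expanding and collecting terms gives g(x) = 4x³ - x - 6.
Check: g(4) = 246. ✓

g(x) = 4x^3 - x - 6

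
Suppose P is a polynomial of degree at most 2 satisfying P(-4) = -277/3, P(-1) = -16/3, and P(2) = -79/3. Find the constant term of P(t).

Write P(t) = at^2 + bt + c. Substituting each data point gives a linear system:
  16a - 4b + c = -277/3
  a - b + c = -16/3
  4a + 2b + c = -79/3
Solving the system yields a = -6, b = -1, c = -1/3.
So P(t) = -6t² - t - 1/3.
The constant term is -1/3.

-1/3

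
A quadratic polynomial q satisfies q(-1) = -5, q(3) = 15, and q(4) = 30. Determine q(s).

q(s) = 2s^2 + s - 6

Using the Lagrange interpolation formula with nodes -1, 3, 4:
  L_0(s) = (s - 3)(s - 4) / 20
  L_1(s) = (s + 1)(s - 4) / -4
  L_2(s) = (s + 1)(s - 3) / 5
Then q(s) = -5·L_0(s) + 15·L_1(s) + 30·L_2(s).
Expanding and collecting terms gives q(s) = 2s^2 + s - 6.
Check: q(4) = 30. ✓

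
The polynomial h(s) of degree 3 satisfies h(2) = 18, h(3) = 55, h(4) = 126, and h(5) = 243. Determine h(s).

h(s) = 2s^3 - s^2 + 4s - 2

Write h(s) = as^3 + bs^2 + cs + d. Substituting each data point gives a linear system:
  8a + 4b + 2c + d = 18
  27a + 9b + 3c + d = 55
  64a + 16b + 4c + d = 126
  125a + 25b + 5c + d = 243
Solving the system yields a = 2, b = -1, c = 4, d = -2.
So h(s) = 2s³ - s² + 4s - 2.
Check: h(3) = 55. ✓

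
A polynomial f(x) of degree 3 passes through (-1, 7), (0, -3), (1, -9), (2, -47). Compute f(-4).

Using the Lagrange interpolation formula with nodes -1, 0, 1, 2:
  L_0(x) = x(x - 1)(x - 2) / -6
  L_1(x) = (x + 1)(x - 1)(x - 2) / 2
  L_2(x) = (x + 1)x(x - 2) / -2
  L_3(x) = (x + 1)x(x - 1) / 6
Then f(x) = 7·L_0(x) - 3·L_1(x) - 9·L_2(x) - 47·L_3(x).
Expanding and collecting terms gives f(x) = -6x^3 + 2x^2 - 2x - 3.
Evaluating at x = -4: f(-4) = 421.

421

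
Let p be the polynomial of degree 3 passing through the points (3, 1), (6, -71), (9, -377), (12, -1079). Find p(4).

Using the Lagrange interpolation formula with nodes 3, 6, 9, 12:
  L_0(u) = (u - 6)(u - 9)(u - 12) / -162
  L_1(u) = (u - 3)(u - 9)(u - 12) / 54
  L_2(u) = (u - 3)(u - 6)(u - 12) / -54
  L_3(u) = (u - 3)(u - 6)(u - 9) / 162
Then p(u) = 1·L_0(u) - 71·L_1(u) - 377·L_2(u) - 1079·L_3(u).
Expanding and collecting terms gives p(u) = -u^3 + 5u^2 - 6u + 1.
Evaluating at u = 4: p(4) = -7.

-7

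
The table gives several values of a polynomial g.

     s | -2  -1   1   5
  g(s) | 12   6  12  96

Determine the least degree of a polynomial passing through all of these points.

Divided differences on the nodes -2, -1, 1, 5:
  order 0: 12  6  12  96
  order 1: -6  3  21
  order 2: 3  3
  order 3: 0
The order-2 divided differences are all 3 (nonzero) and every higher order vanishes, so the data lies on a polynomial of degree exactly 2.

2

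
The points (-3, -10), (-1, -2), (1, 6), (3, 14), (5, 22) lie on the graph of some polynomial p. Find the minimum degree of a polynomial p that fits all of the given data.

1

Forward differences of the values at x = -3, -1, 1, 3, 5:
  p  : -10  -2  6  14  22
  Δ  : 8  8  8  8
  Δ^2: 0  0  0
  Δ^3: 0  0
  Δ^4: 0
The first differences are constant (8) and nonzero, while all higher differences vanish, so the minimal degree is 1.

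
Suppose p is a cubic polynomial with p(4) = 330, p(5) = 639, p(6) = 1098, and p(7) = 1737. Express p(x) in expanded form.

Write p(x) = ax^3 + bx^2 + cx + d. Substituting each data point gives a linear system:
  64a + 16b + 4c + d = 330
  125a + 25b + 5c + d = 639
  216a + 36b + 6c + d = 1098
  343a + 49b + 7c + d = 1737
Solving the system yields a = 5, b = 0, c = 4, d = -6.
So p(x) = 5x^3 + 4x - 6.
Check: p(7) = 1737. ✓

p(x) = 5x^3 + 4x - 6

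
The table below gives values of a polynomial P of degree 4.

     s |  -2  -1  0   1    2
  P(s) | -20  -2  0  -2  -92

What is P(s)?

Using the Lagrange interpolation formula with nodes -2, -1, 0, 1, 2:
  L_0(s) = (s + 1)s(s - 1)(s - 2) / 24
  L_1(s) = (s + 2)s(s - 1)(s - 2) / -6
  L_2(s) = (s + 2)(s + 1)(s - 1)(s - 2) / 4
  L_3(s) = (s + 2)(s + 1)s(s - 2) / -6
  L_4(s) = (s + 2)(s + 1)s(s - 1) / 24
Then P(s) = -20·L_0(s) - 2·L_1(s) + 0·L_2(s) - 2·L_3(s) - 92·L_4(s).
Expanding and collecting terms gives P(s) = -4s^4 - 6s^3 + 2s^2 + 6s.
Check: P(-2) = -20. ✓

P(s) = -4s^4 - 6s^3 + 2s^2 + 6s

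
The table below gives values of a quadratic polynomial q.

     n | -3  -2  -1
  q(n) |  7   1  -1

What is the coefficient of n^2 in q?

Write q(n) = an^2 + bn + c. Substituting each data point gives a linear system:
  9a - 3b + c = 7
  4a - 2b + c = 1
  a - b + c = -1
Solving the system yields a = 2, b = 4, c = 1.
So q(n) = 2n^2 + 4n + 1.
The leading coefficient is 2.

2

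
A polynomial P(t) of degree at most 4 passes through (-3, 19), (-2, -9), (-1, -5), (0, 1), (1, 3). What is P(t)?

Write P(t) = at^4 + bt^3 + ct^2 + dt + e. Substituting each data point gives a linear system:
  81a - 27b + 9c - 3d + e = 19
  16a - 8b + 4c - 2d + e = -9
  a - b + c - d + e = -5
  e = 1
  a + b + c + d + e = 3
Solving the system yields a = 1, b = 1, c = -3, d = 3, e = 1.
So P(t) = t^4 + t^3 - 3t^2 + 3t + 1.
Check: P(-3) = 19. ✓

P(t) = t^4 + t^3 - 3t^2 + 3t + 1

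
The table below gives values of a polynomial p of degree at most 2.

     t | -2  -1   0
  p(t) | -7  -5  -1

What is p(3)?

Using the Lagrange interpolation formula with nodes -2, -1, 0:
  L_0(t) = (t + 1)t / 2
  L_1(t) = (t + 2)t / -1
  L_2(t) = (t + 2)(t + 1) / 2
Then p(t) = -7·L_0(t) - 5·L_1(t) - 1·L_2(t).
Expanding and collecting terms gives p(t) = t² + 5t - 1.
Evaluating at t = 3: p(3) = 23.

23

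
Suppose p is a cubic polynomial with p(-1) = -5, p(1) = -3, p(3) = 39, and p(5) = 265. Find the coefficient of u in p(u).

-2

Write p(u) = au^3 + bu^2 + cu + d. Substituting each data point gives a linear system:
  -a + b - c + d = -5
  a + b + c + d = -3
  27a + 9b + 3c + d = 39
  125a + 25b + 5c + d = 265
Solving the system yields a = 3, b = -4, c = -2, d = 0.
So p(u) = 3u^3 - 4u^2 - 2u.
The coefficient of u is -2.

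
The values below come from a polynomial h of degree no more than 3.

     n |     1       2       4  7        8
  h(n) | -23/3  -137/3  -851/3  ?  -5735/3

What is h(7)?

-3947/3

The 4 known points determine the degree-3 polynomial uniquely.
Write h(n) = an^3 + bn^2 + cn + d. Substituting each data point gives a linear system:
  a + b + c + d = -23/3
  8a + 4b + 2c + d = -137/3
  64a + 16b + 4c + d = -851/3
  512a + 64b + 8c + d = -5735/3
Solving the system yields a = -3, b = -6, c = 1, d = 1/3.
So h(n) = -3n³ - 6n² + n + 1/3.
Then h(7) = -3947/3.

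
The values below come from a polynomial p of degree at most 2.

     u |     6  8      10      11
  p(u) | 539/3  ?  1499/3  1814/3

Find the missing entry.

959/3

The 3 known points determine the degree-2 polynomial uniquely.
Write p(u) = au^2 + bu + c. Substituting each data point gives a linear system:
  36a + 6b + c = 539/3
  100a + 10b + c = 1499/3
  121a + 11b + c = 1814/3
Solving the system yields a = 5, b = 0, c = -1/3.
So p(u) = 5u^2 - 1/3.
Then p(8) = 959/3.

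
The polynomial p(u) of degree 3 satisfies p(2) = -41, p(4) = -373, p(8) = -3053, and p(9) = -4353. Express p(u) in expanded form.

Using the Lagrange interpolation formula with nodes 2, 4, 8, 9:
  L_0(u) = (u - 4)(u - 8)(u - 9) / -84
  L_1(u) = (u - 2)(u - 8)(u - 9) / 40
  L_2(u) = (u - 2)(u - 4)(u - 9) / -24
  L_3(u) = (u - 2)(u - 4)(u - 8) / 35
Then p(u) = -41·L_0(u) - 373·L_1(u) - 3053·L_2(u) - 4353·L_3(u).
Expanding and collecting terms gives p(u) = -6u^3 + 2u + 3.
Check: p(2) = -41. ✓

p(u) = -6u^3 + 2u + 3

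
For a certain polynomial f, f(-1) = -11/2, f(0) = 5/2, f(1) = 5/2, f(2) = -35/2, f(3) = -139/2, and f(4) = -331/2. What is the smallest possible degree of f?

Forward differences of the values at t = -1, 0, 1, 2, 3, 4:
  f  : -11/2  5/2  5/2  -35/2  -139/2  -331/2
  Δ  : 8  0  -20  -52  -96
  Δ^2: -8  -20  -32  -44
  Δ^3: -12  -12  -12
  Δ^4: 0  0
  Δ^5: 0
The third differences are constant (-12) and nonzero, while all higher differences vanish, so the minimal degree is 3.

3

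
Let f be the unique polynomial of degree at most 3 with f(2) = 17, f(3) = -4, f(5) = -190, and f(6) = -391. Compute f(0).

5

Using the Lagrange interpolation formula with nodes 2, 3, 5, 6:
  L_0(n) = (n - 3)(n - 5)(n - 6) / -12
  L_1(n) = (n - 2)(n - 5)(n - 6) / 6
  L_2(n) = (n - 2)(n - 3)(n - 6) / -6
  L_3(n) = (n - 2)(n - 3)(n - 5) / 12
Then f(n) = 17·L_0(n) - 4·L_1(n) - 190·L_2(n) - 391·L_3(n).
Expanding and collecting terms gives f(n) = -3n^3 + 6n^2 + 6n + 5.
Evaluating at n = 0: f(0) = 5.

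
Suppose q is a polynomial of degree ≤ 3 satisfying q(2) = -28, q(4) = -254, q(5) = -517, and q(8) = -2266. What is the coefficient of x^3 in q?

-5

Write q(x) = ax^3 + bx^2 + cx + d. Substituting each data point gives a linear system:
  8a + 4b + 2c + d = -28
  64a + 16b + 4c + d = -254
  125a + 25b + 5c + d = -517
  512a + 64b + 8c + d = -2266
Solving the system yields a = -5, b = 5, c = -3, d = -2.
So q(x) = -5x³ + 5x² - 3x - 2.
The leading coefficient is -5.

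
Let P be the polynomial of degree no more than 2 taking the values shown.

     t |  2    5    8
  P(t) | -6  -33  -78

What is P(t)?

P(t) = -t^2 - 2t + 2

Write P(t) = at^2 + bt + c. Substituting each data point gives a linear system:
  4a + 2b + c = -6
  25a + 5b + c = -33
  64a + 8b + c = -78
Solving the system yields a = -1, b = -2, c = 2.
So P(t) = -t² - 2t + 2.
Check: P(2) = -6. ✓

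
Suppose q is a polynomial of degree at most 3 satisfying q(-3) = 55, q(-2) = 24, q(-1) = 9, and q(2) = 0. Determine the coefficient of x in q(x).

Write q(x) = ax^3 + bx^2 + cx + d. Substituting each data point gives a linear system:
  -27a + 9b - 3c + d = 55
  -8a + 4b - 2c + d = 24
  -a + b - c + d = 9
  8a + 4b + 2c + d = 0
Solving the system yields a = -1, b = 2, c = -2, d = 4.
So q(x) = -x^3 + 2x^2 - 2x + 4.
The coefficient of x is -2.

-2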